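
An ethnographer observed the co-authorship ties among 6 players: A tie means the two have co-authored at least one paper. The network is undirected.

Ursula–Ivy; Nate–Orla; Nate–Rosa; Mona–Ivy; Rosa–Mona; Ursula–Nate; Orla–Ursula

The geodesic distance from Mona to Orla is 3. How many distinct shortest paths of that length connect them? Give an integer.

2

The shortest distance is 3. The length-3 paths are: Mona–Ivy–Ursula–Orla; Mona–Rosa–Nate–Orla.
That gives 2 distinct shortest paths.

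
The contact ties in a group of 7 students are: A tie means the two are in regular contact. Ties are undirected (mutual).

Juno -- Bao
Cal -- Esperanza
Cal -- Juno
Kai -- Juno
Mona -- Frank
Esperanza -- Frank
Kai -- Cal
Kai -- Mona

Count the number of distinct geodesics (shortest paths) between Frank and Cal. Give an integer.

The shortest distance is 2, and the only length-2 path is Frank–Esperanza–Cal. So there is exactly 1 shortest path.

1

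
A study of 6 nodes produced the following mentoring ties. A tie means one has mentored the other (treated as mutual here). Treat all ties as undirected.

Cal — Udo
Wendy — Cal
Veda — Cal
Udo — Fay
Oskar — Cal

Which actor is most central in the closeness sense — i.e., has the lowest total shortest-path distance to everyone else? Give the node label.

Cal

Farness (sum of distances to all others) for each node — Cal:6, Fay:12, Oskar:10, Udo:8, Veda:10, Wendy:10.
The smallest farness is 6, for Cal, so Cal has the highest closeness.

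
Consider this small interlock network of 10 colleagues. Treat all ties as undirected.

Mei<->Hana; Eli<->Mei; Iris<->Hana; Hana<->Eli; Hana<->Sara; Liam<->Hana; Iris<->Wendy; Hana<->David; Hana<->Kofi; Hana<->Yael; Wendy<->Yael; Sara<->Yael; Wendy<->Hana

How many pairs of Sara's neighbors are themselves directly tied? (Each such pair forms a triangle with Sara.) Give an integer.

1

Sara's neighbors: Hana and Yael.
Neighbor pairs that are themselves tied: Sara–Hana–Yael. Each forms one triangle with Sara, for 1 in total.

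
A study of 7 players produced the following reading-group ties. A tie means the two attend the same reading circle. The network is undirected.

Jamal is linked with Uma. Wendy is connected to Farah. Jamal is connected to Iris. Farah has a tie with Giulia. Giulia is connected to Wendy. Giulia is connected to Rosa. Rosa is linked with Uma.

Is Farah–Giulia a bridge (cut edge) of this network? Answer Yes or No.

Even without that edge, Farah still reaches Giulia via Farah – Wendy – Giulia, so the network stays connected. Not a bridge.

No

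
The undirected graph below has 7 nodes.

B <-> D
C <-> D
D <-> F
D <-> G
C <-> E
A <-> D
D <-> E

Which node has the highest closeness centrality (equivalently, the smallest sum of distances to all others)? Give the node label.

D

Farness (sum of distances to all others) for each node — A:11, B:11, C:10, D:6, E:10, F:11, G:11.
The smallest farness is 6, for D, so D has the highest closeness.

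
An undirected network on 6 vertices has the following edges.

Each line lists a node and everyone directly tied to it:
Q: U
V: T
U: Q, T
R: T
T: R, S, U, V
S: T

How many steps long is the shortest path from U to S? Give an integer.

One shortest route is U – T – S, which uses 2 edges, and U and S are not directly tied, so nothing shorter exists. So d(U,S) = 2.

2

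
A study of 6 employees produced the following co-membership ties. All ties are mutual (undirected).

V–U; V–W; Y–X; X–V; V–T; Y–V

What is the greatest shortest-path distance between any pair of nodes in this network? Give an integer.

Eccentricity of each node (its greatest distance to any other): T:2, U:2, V:1, W:2, X:2, Y:2.
The maximum eccentricity is 2, realized for instance by the pair Y–W via Y – V – W. So the diameter is 2.

2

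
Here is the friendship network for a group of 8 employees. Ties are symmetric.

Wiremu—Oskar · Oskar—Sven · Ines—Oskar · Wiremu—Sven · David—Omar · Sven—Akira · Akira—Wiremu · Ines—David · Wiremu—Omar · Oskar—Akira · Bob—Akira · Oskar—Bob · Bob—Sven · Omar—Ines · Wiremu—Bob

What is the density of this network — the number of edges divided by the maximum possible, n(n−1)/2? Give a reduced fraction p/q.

There are 15 edges and 8 nodes, so the maximum possible is C(8,2) = 28.
Density = 15/28.

15/28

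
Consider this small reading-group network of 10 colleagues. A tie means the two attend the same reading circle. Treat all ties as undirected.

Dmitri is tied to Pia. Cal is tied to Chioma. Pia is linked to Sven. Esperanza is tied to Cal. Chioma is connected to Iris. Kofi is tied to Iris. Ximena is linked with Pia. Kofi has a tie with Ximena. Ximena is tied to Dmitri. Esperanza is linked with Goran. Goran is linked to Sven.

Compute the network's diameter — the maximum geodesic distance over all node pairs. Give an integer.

Eccentricity of each node (its greatest distance to any other): Cal:5, Chioma:4, Dmitri:5, Esperanza:4, Goran:4, Iris:4, Kofi:4, Pia:4, Sven:4, Ximena:4.
The maximum eccentricity is 5, realized for instance by the pair Cal–Dmitri via Cal – Esperanza – Goran – Sven – Pia – Dmitri. So the diameter is 5.

5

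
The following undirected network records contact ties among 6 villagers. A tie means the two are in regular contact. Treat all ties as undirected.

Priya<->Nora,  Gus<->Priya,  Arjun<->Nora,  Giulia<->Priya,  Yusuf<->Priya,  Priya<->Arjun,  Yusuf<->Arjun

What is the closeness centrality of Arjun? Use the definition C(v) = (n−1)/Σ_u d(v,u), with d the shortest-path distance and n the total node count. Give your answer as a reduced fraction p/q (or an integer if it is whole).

Distances from Arjun: Giulia:2, Gus:2, Nora:1, Priya:1, Yusuf:1. Sum = 7.
n = 6, so closeness = 5/7.

5/7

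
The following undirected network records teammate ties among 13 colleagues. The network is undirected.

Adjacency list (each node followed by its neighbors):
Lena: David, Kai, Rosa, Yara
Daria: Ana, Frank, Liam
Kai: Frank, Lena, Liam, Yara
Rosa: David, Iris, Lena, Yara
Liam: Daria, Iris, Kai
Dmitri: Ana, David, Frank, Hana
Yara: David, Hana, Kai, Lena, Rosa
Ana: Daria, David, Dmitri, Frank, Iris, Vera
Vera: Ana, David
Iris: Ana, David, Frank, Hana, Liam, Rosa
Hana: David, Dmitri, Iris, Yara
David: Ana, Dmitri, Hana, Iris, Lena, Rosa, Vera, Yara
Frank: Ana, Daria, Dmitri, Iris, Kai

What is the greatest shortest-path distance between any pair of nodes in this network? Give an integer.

Eccentricity of each node (its greatest distance to any other): Ana:2, Daria:3, David:2, Dmitri:3, Frank:2, Hana:3, Iris:2, Kai:3, Lena:3, Liam:3, Rosa:3, Vera:3, Yara:3.
The maximum eccentricity is 3, realized for instance by the pair Kai–Vera via Kai – Lena – David – Vera. So the diameter is 3.

3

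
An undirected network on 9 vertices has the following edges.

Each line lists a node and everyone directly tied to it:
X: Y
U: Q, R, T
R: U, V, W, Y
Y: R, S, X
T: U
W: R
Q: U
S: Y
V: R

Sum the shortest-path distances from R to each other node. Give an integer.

12

Distances from R: Q:2, S:2, T:2, U:1, V:1, W:1, X:2, Y:1.
Sum = 2 + 2 + 2 + 1 + 1 + 1 + 2 + 1 = 12.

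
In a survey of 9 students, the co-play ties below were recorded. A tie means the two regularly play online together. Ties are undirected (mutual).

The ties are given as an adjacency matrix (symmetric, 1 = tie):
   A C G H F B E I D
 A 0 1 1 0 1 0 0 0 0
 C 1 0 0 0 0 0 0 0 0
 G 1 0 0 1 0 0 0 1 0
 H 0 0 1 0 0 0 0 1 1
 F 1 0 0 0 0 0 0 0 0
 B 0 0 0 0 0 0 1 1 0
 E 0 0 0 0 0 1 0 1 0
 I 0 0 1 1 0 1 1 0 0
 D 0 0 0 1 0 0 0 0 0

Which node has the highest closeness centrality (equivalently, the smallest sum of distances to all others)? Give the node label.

G

Farness (sum of distances to all others) for each node — A:16, B:20, C:23, D:22, E:20, F:23, G:13, H:15, I:14.
The smallest farness is 13, for G, so G has the highest closeness.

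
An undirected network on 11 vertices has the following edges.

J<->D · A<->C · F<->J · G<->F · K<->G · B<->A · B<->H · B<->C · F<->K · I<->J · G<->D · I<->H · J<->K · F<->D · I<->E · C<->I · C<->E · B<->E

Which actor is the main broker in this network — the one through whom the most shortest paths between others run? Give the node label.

I

Unnormalized betweenness of each node: A:0, B:5/2, C:17/2, D:7/3, E:2, F:8/3, G:1/3, H:2, I:26, J:73/3, K:7/3.
I has the largest value, 26, making it the main broker — the node through which the most shortest paths run.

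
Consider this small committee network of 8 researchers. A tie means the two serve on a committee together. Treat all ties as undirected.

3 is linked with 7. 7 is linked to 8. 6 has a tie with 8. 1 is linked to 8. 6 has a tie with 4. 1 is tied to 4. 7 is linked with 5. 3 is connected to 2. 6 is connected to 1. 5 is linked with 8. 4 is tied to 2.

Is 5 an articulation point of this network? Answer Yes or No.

Even without 5, every remaining node can still reach every other (the residual graph is connected), so 5 is not a cut vertex.

No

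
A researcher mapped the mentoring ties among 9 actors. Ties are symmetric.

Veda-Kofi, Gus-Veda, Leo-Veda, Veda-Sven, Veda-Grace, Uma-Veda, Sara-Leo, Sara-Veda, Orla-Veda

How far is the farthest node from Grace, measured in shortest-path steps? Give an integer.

2

Distances from Grace: Gus:2, Kofi:2, Leo:2, Orla:2, Sara:2, Sven:2, Uma:2, Veda:1.
The largest is 2 (to Gus, Uma, Sven, Kofi, Leo, Orla, and Sara), so the eccentricity of Grace is 2.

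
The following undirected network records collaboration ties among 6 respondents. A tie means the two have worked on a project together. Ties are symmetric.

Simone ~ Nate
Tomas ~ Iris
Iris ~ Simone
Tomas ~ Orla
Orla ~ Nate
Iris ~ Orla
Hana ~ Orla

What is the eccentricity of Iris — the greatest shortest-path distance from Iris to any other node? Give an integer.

2

Distances from Iris: Hana:2, Nate:2, Orla:1, Simone:1, Tomas:1.
The largest is 2 (to Nate and Hana), so the eccentricity of Iris is 2.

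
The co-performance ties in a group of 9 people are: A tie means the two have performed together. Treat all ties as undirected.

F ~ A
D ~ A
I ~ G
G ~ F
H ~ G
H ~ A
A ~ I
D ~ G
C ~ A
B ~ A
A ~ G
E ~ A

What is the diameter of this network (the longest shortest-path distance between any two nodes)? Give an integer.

Eccentricity of each node (its greatest distance to any other): A:1, B:2, C:2, D:2, E:2, F:2, G:2, H:2, I:2.
The maximum eccentricity is 2, realized for instance by the pair H–D via H – A – D. So the diameter is 2.

2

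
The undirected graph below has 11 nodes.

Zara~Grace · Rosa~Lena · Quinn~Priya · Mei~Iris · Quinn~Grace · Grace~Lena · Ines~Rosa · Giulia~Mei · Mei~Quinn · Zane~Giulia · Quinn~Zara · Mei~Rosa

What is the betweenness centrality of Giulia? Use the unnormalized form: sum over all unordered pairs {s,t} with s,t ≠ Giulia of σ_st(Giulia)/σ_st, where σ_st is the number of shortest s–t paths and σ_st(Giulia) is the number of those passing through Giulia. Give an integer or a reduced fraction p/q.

9

Pairs whose geodesics pass through Giulia — Ines–Zane: 1; Mei–Zane: 1; Grace–Zane: 1; Zane–Quinn: 1; Zane–Zara: 1; Zane–Iris: 1; Zane–Priya: 1; Zane–Rosa: 1; Zane–Lena: 1.
All other pairs contribute 0.
Summing the contributions gives betweenness(Giulia) = 9.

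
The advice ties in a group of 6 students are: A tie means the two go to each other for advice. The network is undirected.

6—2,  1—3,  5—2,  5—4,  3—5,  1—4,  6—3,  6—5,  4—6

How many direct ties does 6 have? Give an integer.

6 is directly tied to 2, 3, 4, and 5. That is 4 neighbors, so the degree of 6 is 4.

4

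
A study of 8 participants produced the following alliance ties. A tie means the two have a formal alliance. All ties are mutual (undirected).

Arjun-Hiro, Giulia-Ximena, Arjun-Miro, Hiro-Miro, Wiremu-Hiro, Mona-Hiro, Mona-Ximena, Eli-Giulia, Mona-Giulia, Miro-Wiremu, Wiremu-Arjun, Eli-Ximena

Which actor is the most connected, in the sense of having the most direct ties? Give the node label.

Degrees — Arjun:3, Eli:2, Giulia:3, Hiro:4, Miro:3, Mona:3, Wiremu:3, Ximena:3.
The maximum is 4, attained only by Hiro.

Hiro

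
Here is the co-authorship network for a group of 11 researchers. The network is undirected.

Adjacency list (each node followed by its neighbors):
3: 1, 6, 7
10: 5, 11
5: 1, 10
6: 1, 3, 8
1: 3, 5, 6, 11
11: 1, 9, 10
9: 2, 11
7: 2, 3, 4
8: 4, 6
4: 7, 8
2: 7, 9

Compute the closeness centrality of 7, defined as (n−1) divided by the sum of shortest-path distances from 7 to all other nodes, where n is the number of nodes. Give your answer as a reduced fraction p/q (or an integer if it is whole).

10/21

Distances from 7: 1:2, 2:1, 3:1, 4:1, 5:3, 6:2, 8:2, 9:2, 10:4, 11:3. Sum = 21.
n = 11, so closeness = 10/21.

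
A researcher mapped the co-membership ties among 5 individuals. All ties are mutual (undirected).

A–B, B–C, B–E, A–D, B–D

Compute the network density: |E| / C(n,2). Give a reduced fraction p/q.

There are 5 edges and 5 nodes, so the maximum possible is C(5,2) = 10.
Density = 5/10 = 1/2.

1/2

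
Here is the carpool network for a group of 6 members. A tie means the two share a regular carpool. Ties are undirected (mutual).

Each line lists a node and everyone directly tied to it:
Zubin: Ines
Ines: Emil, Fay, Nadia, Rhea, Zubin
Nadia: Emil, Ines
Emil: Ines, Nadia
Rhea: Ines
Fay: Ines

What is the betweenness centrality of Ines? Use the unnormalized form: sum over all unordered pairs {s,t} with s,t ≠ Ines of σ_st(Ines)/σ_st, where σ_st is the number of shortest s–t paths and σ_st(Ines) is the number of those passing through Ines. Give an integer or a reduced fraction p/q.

9

Pairs whose geodesics pass through Ines — Nadia–Rhea: 1; Nadia–Zubin: 1; Nadia–Fay: 1; Rhea–Zubin: 1; Rhea–Emil: 1; Rhea–Fay: 1; Zubin–Emil: 1; Zubin–Fay: 1; Emil–Fay: 1.
All other pairs contribute 0.
Summing the contributions gives betweenness(Ines) = 9.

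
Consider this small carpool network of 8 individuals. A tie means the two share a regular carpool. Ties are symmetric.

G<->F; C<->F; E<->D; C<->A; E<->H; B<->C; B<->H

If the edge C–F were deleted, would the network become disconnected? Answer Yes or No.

Yes

Without the C–F edge there is no alternate route between C and F, so the network disconnects. It is a bridge.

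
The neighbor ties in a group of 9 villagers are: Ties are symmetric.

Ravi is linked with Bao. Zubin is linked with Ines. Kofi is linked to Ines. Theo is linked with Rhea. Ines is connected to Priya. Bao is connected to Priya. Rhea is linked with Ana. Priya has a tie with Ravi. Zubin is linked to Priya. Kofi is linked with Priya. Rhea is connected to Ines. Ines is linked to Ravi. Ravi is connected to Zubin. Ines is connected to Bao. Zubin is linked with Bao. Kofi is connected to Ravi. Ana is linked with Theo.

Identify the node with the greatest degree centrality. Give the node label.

Ines

Degrees — Ana:2, Bao:4, Ines:6, Kofi:3, Priya:5, Ravi:5, Rhea:3, Theo:2, Zubin:4.
The maximum is 6, attained only by Ines.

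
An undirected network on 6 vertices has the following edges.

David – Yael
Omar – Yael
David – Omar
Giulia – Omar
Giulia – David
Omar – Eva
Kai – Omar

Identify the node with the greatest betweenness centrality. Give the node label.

Omar

Unnormalized betweenness of each node: David:1/2, Eva:0, Giulia:0, Kai:0, Omar:15/2, Yael:0.
Omar has the largest value, 15/2, making it the main broker — the node through which the most shortest paths run.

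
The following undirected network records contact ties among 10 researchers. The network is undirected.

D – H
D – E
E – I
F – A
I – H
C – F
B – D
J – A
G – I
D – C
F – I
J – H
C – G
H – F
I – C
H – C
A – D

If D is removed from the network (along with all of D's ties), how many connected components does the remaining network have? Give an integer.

Without D, the remaining ties split the others into: {B}; {A, C, E, F, G, H, I, J}.
That's 2 separate components.

2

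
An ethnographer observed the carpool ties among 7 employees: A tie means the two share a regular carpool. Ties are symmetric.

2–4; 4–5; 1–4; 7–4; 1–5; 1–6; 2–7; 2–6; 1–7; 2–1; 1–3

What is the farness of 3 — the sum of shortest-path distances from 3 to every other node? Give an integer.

11

Distances from 3: 1:1, 2:2, 4:2, 5:2, 6:2, 7:2.
Sum = 1 + 2 + 2 + 2 + 2 + 2 = 11.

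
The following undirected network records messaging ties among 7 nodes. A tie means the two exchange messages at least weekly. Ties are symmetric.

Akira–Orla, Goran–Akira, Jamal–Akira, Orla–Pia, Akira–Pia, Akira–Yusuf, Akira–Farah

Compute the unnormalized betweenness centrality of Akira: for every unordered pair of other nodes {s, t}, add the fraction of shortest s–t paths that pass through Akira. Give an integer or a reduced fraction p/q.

Pairs whose geodesics pass through Akira — Jamal–Goran: 1; Jamal–Farah: 1; Jamal–Pia: 1; Jamal–Yusuf: 1; Jamal–Orla: 1; Goran–Farah: 1; Goran–Pia: 1; Goran–Yusuf: 1; Goran–Orla: 1; Farah–Pia: 1; Farah–Yusuf: 1; Farah–Orla: 1; Pia–Yusuf: 1; Yusuf–Orla: 1.
All other pairs contribute 0.
Summing the contributions gives betweenness(Akira) = 14.

14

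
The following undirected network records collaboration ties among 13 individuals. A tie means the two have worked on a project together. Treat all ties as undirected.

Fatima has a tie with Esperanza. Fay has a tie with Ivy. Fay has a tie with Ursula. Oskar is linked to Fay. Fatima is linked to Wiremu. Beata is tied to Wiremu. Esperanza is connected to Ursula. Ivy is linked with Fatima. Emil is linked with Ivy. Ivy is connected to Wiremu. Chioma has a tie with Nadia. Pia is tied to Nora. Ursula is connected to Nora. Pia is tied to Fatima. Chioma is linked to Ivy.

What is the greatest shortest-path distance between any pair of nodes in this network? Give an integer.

5

Eccentricity of each node (its greatest distance to any other): Beata:4, Chioma:4, Emil:4, Esperanza:4, Fatima:3, Fay:3, Ivy:3, Nadia:5, Nora:5, Oskar:4, Pia:4, Ursula:4, Wiremu:3.
The maximum eccentricity is 5, realized for instance by the pair Nora–Nadia via Nora – Ursula – Fay – Ivy – Chioma – Nadia. So the diameter is 5.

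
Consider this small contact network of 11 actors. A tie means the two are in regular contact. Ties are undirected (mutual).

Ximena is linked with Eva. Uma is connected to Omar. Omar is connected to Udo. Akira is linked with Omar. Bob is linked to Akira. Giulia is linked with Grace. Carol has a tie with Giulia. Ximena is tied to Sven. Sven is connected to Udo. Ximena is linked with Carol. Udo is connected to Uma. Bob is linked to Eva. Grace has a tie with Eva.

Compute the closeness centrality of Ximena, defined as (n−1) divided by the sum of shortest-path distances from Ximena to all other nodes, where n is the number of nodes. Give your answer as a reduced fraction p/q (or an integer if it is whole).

1/2

Distances from Ximena: Akira:3, Bob:2, Carol:1, Eva:1, Giulia:2, Grace:2, Omar:3, Sven:1, Udo:2, Uma:3. Sum = 20.
n = 11, so closeness = 10/20 = 1/2.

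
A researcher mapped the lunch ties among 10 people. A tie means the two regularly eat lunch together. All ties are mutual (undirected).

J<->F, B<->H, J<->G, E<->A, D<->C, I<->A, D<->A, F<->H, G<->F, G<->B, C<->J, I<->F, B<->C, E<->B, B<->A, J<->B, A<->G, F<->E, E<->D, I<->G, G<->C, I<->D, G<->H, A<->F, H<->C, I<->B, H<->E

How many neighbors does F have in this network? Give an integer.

6

F is directly tied to A, E, G, H, I, and J. That is 6 neighbors, so the degree of F is 6.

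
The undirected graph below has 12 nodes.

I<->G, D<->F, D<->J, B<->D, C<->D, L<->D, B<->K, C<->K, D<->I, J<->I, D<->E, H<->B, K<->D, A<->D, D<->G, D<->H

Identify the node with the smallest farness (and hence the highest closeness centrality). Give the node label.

Farness (sum of distances to all others) for each node — A:21, B:19, C:20, D:11, E:21, F:21, G:20, H:20, I:19, J:20, K:19, L:21.
The smallest farness is 11, for D, so D has the highest closeness.

D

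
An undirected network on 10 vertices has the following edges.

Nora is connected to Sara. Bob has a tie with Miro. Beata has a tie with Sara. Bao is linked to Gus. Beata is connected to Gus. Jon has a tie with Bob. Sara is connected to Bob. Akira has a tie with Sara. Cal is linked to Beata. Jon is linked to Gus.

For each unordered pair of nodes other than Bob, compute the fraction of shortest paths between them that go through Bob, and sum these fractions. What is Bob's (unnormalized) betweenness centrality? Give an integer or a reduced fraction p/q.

Pairs whose geodesics pass through Bob — Jon–Miro: 1; Jon–Sara: 1; Jon–Akira: 1; Jon–Nora: 1; Gus–Miro: 1; Bao–Miro: 1; Miro–Sara: 1; Miro–Cal: 1; Miro–Akira: 1; Miro–Nora: 1; Miro–Beata: 1.
All other pairs contribute 0.
Summing the contributions gives betweenness(Bob) = 11.

11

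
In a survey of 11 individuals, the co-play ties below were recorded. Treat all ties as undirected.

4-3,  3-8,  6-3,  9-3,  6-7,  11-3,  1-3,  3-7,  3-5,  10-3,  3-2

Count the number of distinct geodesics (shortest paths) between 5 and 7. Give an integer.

The shortest distance is 2, and the only length-2 path is 5–3–7. So there is exactly 1 shortest path.

1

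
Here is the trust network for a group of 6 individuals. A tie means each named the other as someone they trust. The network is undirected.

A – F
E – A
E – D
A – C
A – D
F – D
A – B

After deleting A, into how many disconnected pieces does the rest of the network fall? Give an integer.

Without A, the remaining ties split the others into: {D, E, F}; {C}; {B}.
That's 3 separate components.

3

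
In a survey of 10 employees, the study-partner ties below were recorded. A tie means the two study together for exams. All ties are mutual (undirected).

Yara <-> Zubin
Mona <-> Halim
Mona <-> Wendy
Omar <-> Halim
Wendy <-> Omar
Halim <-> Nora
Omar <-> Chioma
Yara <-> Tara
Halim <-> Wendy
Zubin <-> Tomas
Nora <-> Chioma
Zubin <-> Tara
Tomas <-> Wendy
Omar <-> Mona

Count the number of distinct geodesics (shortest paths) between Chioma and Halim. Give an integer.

The shortest distance is 2. The length-2 paths are: Chioma–Omar–Halim; Chioma–Nora–Halim.
That gives 2 distinct shortest paths.

2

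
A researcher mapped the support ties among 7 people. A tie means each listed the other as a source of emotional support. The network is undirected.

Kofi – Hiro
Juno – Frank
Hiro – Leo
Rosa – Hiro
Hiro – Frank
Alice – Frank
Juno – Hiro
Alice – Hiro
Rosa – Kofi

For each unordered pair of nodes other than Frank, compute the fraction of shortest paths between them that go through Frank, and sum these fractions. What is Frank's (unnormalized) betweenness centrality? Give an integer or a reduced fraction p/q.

1/2

Pairs whose geodesics pass through Frank — Juno–Alice: 1/2.
All other pairs contribute 0.
Summing the contributions gives betweenness(Frank) = 1/2.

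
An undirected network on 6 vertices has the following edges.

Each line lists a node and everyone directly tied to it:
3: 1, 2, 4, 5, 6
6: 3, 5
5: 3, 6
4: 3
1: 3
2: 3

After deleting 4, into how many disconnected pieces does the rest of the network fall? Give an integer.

1

4's neighbors (3) remain reachable from one another through other ties, so the rest of the network stays in one piece.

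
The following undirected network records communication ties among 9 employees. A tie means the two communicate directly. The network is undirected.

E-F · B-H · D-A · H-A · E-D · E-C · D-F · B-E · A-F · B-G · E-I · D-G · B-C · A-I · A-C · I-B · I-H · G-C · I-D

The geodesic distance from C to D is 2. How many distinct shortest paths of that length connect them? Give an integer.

3

The shortest distance is 2. The length-2 paths are: C–A–D; C–E–D; C–G–D.
That gives 3 distinct shortest paths.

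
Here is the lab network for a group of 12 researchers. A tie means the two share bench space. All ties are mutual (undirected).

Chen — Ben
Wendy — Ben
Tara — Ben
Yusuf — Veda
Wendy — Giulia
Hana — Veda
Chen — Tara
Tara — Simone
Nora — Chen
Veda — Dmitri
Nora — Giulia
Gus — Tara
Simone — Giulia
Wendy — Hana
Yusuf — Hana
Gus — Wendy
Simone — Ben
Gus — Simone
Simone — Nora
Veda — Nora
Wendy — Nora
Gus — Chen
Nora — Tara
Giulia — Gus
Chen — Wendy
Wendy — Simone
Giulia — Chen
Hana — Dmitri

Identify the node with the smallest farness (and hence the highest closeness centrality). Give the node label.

Farness (sum of distances to all others) for each node — Ben:21, Chen:18, Dmitri:26, Giulia:19, Gus:20, Hana:19, Nora:16, Simone:18, Tara:20, Veda:20, Wendy:15, Yusuf:26.
The smallest farness is 15, for Wendy, so Wendy has the highest closeness.

Wendy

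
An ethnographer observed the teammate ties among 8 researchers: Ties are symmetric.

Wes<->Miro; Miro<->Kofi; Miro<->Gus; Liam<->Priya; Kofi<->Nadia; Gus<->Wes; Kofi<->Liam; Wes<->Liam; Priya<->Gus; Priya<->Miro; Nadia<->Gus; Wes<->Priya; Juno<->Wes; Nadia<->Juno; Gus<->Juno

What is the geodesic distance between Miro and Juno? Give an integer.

2

One shortest route is Miro – Gus – Juno, which uses 2 edges, and Miro and Juno are not directly tied, so nothing shorter exists. So d(Miro,Juno) = 2.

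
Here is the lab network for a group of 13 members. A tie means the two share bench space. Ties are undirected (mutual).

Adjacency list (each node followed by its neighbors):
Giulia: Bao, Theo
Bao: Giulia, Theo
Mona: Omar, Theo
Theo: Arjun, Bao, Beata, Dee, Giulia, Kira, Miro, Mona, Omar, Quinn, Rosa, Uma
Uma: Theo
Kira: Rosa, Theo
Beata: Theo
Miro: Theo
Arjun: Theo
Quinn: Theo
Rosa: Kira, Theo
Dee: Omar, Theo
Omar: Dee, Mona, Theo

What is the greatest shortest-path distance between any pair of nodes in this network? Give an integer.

2

Eccentricity of each node (its greatest distance to any other): Arjun:2, Bao:2, Beata:2, Dee:2, Giulia:2, Kira:2, Miro:2, Mona:2, Omar:2, Quinn:2, Rosa:2, Theo:1, Uma:2.
The maximum eccentricity is 2, realized for instance by the pair Uma–Beata via Uma – Theo – Beata. So the diameter is 2.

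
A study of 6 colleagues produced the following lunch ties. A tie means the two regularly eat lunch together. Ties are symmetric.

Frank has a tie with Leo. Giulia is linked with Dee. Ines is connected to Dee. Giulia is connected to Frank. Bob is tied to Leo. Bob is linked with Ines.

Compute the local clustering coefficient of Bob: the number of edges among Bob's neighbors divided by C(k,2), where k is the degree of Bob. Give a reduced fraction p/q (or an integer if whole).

Bob's neighbors: Ines and Leo (k = 2).
Possible neighbor pairs: C(2,2) = 1. Edges among them: none → e = 0.
Clustering(Bob) = 0/1.

0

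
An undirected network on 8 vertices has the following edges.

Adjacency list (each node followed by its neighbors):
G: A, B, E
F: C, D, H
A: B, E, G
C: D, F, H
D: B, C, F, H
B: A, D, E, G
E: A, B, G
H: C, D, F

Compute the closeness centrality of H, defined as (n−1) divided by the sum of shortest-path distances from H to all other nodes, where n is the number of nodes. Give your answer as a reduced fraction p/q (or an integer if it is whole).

Distances from H: A:3, B:2, C:1, D:1, E:3, F:1, G:3. Sum = 14.
n = 8, so closeness = 7/14 = 1/2.

1/2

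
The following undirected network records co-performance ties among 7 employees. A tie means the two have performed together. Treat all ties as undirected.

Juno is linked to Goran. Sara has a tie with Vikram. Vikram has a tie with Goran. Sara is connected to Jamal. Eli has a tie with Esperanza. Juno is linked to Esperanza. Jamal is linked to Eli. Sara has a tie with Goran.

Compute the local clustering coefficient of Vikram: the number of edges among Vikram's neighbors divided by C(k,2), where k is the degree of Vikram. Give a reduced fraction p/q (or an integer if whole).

Vikram's neighbors: Goran and Sara (k = 2).
Possible neighbor pairs: C(2,2) = 1. Edges among them: Goran–Sara → e = 1.
Clustering(Vikram) = 1/1.

1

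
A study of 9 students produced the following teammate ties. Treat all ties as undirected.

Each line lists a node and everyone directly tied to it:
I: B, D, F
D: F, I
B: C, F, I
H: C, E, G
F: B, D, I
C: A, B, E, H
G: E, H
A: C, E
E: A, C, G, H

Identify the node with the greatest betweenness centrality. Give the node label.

Unnormalized betweenness of each node: A:0, B:15, C:33/2, D:0, E:4, F:3, G:0, H:5/2, I:3.
C has the largest value, 33/2, making it the main broker — the node through which the most shortest paths run.

C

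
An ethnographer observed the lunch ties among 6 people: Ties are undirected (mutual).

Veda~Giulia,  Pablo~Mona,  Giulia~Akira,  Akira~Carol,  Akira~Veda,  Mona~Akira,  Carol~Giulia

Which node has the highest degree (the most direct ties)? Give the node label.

Akira

Degrees — Akira:4, Carol:2, Giulia:3, Mona:2, Pablo:1, Veda:2.
The maximum is 4, attained only by Akira.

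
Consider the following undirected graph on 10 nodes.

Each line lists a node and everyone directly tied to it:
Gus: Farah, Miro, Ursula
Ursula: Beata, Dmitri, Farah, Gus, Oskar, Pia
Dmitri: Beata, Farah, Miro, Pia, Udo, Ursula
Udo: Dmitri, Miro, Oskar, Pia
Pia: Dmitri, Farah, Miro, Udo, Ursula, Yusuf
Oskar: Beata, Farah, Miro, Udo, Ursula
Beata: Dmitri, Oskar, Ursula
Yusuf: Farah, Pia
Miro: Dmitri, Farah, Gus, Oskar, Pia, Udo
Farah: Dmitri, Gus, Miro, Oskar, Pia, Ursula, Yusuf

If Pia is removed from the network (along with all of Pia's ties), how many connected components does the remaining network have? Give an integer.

Pia's neighbors (Dmitri, Farah, Miro, Udo, Ursula, and Yusuf) remain reachable from one another through other ties, so the rest of the network stays in one piece.

1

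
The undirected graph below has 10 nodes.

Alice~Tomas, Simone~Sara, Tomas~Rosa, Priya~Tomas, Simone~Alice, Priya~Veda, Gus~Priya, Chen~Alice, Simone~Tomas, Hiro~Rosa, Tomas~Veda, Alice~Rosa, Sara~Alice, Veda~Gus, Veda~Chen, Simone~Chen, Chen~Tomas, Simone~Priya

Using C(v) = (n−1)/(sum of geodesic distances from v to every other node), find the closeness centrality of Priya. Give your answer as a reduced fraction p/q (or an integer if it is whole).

Distances from Priya: Alice:2, Chen:2, Gus:1, Hiro:3, Rosa:2, Sara:2, Simone:1, Tomas:1, Veda:1. Sum = 15.
n = 10, so closeness = 9/15 = 3/5.

3/5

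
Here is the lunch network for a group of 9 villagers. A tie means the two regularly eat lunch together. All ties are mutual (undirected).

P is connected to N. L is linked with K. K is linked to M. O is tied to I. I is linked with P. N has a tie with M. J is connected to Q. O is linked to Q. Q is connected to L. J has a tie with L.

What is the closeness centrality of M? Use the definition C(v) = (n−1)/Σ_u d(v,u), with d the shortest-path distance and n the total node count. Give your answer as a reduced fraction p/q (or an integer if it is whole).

Distances from M: I:3, J:3, K:1, L:2, N:1, O:4, P:2, Q:3. Sum = 19.
n = 9, so closeness = 8/19.

8/19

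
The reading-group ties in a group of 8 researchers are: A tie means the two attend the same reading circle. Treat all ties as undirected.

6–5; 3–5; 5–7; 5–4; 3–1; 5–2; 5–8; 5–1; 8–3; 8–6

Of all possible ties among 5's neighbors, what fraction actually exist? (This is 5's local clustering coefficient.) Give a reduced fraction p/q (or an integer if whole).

5's neighbors: 1, 2, 3, 4, 6, 7, and 8 (k = 7).
Possible neighbor pairs: C(7,2) = 21. Edges among them: 1–3, 3–8, 6–8 → e = 3.
Clustering(5) = 3/21 = 1/7.

1/7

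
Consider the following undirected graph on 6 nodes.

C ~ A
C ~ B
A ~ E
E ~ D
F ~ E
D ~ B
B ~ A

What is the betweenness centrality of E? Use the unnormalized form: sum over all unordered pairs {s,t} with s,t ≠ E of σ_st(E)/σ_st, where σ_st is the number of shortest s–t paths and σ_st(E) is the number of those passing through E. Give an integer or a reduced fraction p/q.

9/2

Pairs whose geodesics pass through E — C–F: 1; B–F: 2/2; A–F: 1; A–D: 1/2; F–D: 1.
All other pairs contribute 0.
Summing the contributions gives betweenness(E) = 9/2.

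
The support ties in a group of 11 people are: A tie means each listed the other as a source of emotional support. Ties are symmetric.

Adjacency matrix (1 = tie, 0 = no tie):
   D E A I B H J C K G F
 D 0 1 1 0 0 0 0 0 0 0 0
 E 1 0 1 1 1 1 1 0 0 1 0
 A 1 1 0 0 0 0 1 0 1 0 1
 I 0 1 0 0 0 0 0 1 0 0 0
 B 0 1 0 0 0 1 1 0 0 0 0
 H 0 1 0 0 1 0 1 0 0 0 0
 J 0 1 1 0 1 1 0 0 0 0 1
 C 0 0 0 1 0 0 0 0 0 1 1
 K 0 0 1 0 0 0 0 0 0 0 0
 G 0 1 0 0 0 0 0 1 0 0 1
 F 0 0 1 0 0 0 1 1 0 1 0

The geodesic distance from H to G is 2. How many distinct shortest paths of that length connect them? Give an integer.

1

The shortest distance is 2, and the only length-2 path is H–E–G. So there is exactly 1 shortest path.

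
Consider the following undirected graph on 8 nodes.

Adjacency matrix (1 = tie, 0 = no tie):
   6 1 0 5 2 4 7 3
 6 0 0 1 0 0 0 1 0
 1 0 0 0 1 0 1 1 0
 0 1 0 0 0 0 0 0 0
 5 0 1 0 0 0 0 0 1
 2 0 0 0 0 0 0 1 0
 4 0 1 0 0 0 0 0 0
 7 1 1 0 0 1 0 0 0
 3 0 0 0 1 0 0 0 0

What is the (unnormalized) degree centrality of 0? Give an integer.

1

0 is directly tied to 6. That is 1 neighbor, so the degree of 0 is 1.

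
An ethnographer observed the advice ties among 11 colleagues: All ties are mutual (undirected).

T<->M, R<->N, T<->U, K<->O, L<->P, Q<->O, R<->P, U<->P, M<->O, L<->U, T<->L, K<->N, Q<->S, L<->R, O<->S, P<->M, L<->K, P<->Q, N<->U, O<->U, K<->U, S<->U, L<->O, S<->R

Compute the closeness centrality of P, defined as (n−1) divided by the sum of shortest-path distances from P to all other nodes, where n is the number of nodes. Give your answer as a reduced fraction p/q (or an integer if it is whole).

2/3

Distances from P: K:2, L:1, M:1, N:2, O:2, Q:1, R:1, S:2, T:2, U:1. Sum = 15.
n = 11, so closeness = 10/15 = 2/3.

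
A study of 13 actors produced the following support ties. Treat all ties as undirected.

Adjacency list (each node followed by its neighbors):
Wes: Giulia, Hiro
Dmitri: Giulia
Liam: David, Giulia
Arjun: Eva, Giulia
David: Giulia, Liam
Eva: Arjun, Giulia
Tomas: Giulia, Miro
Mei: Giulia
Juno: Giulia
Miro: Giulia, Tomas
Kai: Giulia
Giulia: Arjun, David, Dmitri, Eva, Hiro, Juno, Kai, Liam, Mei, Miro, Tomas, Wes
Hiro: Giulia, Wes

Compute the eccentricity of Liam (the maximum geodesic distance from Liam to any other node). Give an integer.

2

Distances from Liam: Arjun:2, David:1, Dmitri:2, Eva:2, Giulia:1, Hiro:2, Juno:2, Kai:2, Mei:2, Miro:2, Tomas:2, Wes:2.
The largest is 2 (to Kai, Juno, Tomas, Eva, Miro, Arjun, Wes, Dmitri, Mei, and Hiro), so the eccentricity of Liam is 2.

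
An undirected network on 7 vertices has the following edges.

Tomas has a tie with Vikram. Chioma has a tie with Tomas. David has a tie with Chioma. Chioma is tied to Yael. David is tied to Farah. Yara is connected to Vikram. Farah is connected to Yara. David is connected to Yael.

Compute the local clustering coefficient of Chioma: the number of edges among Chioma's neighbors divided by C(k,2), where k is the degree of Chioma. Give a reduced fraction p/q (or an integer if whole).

1/3

Chioma's neighbors: David, Tomas, and Yael (k = 3).
Possible neighbor pairs: C(3,2) = 3. Edges among them: David–Yael → e = 1.
Clustering(Chioma) = 1/3.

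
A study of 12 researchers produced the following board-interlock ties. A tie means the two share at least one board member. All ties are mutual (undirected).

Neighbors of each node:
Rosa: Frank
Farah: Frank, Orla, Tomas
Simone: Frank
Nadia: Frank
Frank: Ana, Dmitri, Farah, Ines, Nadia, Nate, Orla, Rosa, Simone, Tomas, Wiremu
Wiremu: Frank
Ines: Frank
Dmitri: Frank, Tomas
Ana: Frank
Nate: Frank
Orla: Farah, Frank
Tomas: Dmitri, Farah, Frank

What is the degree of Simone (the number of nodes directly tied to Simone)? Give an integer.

1

Simone is directly tied to Frank. That is 1 neighbor, so the degree of Simone is 1.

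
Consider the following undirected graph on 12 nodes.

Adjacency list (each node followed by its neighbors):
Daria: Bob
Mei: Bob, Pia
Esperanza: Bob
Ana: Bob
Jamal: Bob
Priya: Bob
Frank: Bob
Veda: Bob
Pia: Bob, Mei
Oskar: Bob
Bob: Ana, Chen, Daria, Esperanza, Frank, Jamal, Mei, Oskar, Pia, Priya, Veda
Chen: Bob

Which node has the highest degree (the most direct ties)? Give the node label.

Bob

Degrees — Ana:1, Bob:11, Chen:1, Daria:1, Esperanza:1, Frank:1, Jamal:1, Mei:2, Oskar:1, Pia:2, Priya:1, Veda:1.
The maximum is 11, attained only by Bob.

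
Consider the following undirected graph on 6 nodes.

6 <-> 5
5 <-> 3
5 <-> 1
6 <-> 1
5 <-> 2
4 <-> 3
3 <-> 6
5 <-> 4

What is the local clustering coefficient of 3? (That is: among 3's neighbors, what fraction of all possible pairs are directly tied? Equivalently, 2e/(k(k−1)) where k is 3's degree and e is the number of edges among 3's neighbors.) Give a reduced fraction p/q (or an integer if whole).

3's neighbors: 4, 5, and 6 (k = 3).
Possible neighbor pairs: C(3,2) = 3. Edges among them: 4–5, 5–6 → e = 2.
Clustering(3) = 2/3.

2/3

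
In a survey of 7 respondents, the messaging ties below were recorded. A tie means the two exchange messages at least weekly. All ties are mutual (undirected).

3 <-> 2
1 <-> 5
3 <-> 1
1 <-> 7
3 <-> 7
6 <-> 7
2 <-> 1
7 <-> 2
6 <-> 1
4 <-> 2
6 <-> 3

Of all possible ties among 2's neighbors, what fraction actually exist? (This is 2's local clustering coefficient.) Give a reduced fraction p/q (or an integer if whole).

2's neighbors: 1, 3, 4, and 7 (k = 4).
Possible neighbor pairs: C(4,2) = 6. Edges among them: 1–3, 1–7, 3–7 → e = 3.
Clustering(2) = 3/6 = 1/2.

1/2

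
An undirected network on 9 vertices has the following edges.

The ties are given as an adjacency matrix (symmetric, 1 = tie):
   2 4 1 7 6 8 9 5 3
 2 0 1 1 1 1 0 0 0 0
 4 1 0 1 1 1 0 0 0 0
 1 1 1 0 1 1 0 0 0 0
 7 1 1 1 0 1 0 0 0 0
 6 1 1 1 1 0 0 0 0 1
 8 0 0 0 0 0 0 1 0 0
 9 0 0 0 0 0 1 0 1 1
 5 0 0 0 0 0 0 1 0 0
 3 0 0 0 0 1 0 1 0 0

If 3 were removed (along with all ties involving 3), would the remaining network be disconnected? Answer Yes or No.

Removing 3 leaves {1, 2, 4, 6, and 7} with no path to {5, 8, and 9}, so the network splits into 2 components. 3 is a cut vertex.

Yes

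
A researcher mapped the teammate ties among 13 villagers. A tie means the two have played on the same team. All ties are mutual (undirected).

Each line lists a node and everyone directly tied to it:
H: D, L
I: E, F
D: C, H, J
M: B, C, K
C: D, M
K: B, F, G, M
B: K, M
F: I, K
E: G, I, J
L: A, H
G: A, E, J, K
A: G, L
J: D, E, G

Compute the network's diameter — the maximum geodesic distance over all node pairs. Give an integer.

Eccentricity of each node (its greatest distance to any other): A:4, B:4, C:4, D:4, E:3, F:5, G:3, H:5, I:4, J:3, K:4, L:4, M:4.
The maximum eccentricity is 5, realized for instance by the pair H–F via H – D – J – E – I – F. So the diameter is 5.

5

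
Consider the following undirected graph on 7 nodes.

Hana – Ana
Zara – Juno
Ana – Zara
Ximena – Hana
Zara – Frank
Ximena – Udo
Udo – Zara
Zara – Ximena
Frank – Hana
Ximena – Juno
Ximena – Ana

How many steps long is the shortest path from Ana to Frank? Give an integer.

One shortest route is Ana – Hana – Frank, which uses 2 edges, and Ana and Frank are not directly tied, so nothing shorter exists. So d(Ana,Frank) = 2.

2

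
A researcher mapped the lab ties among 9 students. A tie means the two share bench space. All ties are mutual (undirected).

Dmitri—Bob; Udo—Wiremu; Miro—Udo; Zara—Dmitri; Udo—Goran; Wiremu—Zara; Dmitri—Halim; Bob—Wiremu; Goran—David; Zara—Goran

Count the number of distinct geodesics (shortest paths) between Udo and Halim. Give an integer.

The shortest distance is 4. The length-4 paths are: Udo–Wiremu–Bob–Dmitri–Halim; Udo–Goran–Zara–Dmitri–Halim; Udo–Wiremu–Zara–Dmitri–Halim.
That gives 3 distinct shortest paths.

3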